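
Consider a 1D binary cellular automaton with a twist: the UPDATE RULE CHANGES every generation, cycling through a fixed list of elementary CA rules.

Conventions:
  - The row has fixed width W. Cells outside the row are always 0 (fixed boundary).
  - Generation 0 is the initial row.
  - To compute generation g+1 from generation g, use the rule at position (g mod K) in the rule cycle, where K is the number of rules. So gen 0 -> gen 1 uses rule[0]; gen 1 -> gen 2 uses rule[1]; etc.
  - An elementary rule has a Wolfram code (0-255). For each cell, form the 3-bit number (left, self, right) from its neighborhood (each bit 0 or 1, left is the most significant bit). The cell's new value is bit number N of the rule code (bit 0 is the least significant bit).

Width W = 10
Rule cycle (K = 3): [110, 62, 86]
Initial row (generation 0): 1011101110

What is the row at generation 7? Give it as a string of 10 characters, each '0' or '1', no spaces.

Answer: 0110100111

Derivation:
Gen 0: 1011101110
Gen 1 (rule 110): 1110111010
Gen 2 (rule 62): 1001100111
Gen 3 (rule 86): 1110111001
Gen 4 (rule 110): 1011101011
Gen 5 (rule 62): 1110011110
Gen 6 (rule 86): 0011100011
Gen 7 (rule 110): 0110100111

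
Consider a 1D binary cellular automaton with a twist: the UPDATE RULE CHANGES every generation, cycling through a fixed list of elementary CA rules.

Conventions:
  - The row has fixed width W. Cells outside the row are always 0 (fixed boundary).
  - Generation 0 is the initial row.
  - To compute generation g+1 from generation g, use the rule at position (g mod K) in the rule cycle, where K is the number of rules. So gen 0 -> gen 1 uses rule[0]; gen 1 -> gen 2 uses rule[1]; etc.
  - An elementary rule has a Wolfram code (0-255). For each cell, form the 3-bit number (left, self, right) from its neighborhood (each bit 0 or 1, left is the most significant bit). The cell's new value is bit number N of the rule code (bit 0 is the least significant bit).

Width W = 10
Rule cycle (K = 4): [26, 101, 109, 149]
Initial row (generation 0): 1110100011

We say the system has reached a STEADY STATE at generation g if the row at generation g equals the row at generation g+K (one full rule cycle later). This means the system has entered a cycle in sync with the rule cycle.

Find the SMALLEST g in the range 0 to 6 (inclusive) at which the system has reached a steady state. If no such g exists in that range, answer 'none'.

Answer: none

Derivation:
Gen 0: 1110100011
Gen 1 (rule 26): 1000010110
Gen 2 (rule 101): 1011011010
Gen 3 (rule 109): 1111111110
Gen 4 (rule 149): 0111111101
Gen 5 (rule 26): 1100000000
Gen 6 (rule 101): 0101111111
Gen 7 (rule 109): 0111000001
Gen 8 (rule 149): 0010111101
Gen 9 (rule 26): 0100100000
Gen 10 (rule 101): 0100101111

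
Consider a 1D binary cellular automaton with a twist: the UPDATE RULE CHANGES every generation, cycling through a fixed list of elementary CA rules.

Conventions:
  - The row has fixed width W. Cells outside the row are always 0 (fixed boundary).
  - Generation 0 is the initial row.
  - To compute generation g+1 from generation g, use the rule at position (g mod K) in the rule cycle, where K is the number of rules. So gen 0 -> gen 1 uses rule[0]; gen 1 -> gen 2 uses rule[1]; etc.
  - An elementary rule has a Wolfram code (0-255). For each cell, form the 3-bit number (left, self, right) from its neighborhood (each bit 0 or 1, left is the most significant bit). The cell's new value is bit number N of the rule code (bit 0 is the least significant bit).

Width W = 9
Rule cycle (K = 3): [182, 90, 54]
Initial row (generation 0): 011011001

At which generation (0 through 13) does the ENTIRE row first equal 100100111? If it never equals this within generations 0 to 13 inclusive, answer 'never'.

Answer: 1

Derivation:
Gen 0: 011011001
Gen 1 (rule 182): 100100111
Gen 2 (rule 90): 011011101
Gen 3 (rule 54): 100100011
Gen 4 (rule 182): 111110100
Gen 5 (rule 90): 100010010
Gen 6 (rule 54): 110111111
Gen 7 (rule 182): 001011110
Gen 8 (rule 90): 010010011
Gen 9 (rule 54): 111111100
Gen 10 (rule 182): 011111010
Gen 11 (rule 90): 110001001
Gen 12 (rule 54): 001011111
Gen 13 (rule 182): 011101110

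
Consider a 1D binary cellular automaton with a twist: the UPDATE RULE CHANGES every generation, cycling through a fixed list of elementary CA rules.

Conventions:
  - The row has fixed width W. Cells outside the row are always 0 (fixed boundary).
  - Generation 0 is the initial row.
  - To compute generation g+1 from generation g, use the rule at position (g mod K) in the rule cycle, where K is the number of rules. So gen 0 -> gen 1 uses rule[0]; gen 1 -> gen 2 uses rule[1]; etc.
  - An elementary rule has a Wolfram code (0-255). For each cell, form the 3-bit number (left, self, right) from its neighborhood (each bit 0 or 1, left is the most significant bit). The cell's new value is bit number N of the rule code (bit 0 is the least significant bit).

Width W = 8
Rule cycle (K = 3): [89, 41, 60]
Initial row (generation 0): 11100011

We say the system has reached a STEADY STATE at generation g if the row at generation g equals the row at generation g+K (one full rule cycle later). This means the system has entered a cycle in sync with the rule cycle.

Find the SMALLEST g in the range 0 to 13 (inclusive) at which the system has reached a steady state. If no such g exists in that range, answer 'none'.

Gen 0: 11100011
Gen 1 (rule 89): 10111011
Gen 2 (rule 41): 01100110
Gen 3 (rule 60): 01010101
Gen 4 (rule 89): 00000000
Gen 5 (rule 41): 11111111
Gen 6 (rule 60): 10000000
Gen 7 (rule 89): 01111111
Gen 8 (rule 41): 01000000
Gen 9 (rule 60): 01100000
Gen 10 (rule 89): 01111111
Gen 11 (rule 41): 01000000
Gen 12 (rule 60): 01100000
Gen 13 (rule 89): 01111111
Gen 14 (rule 41): 01000000
Gen 15 (rule 60): 01100000
Gen 16 (rule 89): 01111111

Answer: 7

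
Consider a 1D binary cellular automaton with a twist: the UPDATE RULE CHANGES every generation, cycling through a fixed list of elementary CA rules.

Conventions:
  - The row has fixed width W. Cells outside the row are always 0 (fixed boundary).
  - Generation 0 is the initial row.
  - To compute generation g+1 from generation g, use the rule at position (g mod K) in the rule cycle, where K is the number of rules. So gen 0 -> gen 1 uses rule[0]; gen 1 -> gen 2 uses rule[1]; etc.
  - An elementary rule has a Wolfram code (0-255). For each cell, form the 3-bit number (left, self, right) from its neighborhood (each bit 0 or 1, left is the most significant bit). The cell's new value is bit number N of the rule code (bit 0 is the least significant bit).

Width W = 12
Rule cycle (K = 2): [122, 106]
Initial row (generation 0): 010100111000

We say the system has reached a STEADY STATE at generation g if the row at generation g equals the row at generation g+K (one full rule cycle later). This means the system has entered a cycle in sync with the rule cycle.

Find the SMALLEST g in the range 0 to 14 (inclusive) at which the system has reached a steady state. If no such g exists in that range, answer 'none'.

Gen 0: 010100111000
Gen 1 (rule 122): 101011101100
Gen 2 (rule 106): 010110111100
Gen 3 (rule 122): 101111100110
Gen 4 (rule 106): 011000101110
Gen 5 (rule 122): 111101011011
Gen 6 (rule 106): 100110111111
Gen 7 (rule 122): 011111100001
Gen 8 (rule 106): 110000100010
Gen 9 (rule 122): 111001010101
Gen 10 (rule 106): 101010101010
Gen 11 (rule 122): 010101010101
Gen 12 (rule 106): 101010101010
Gen 13 (rule 122): 010101010101
Gen 14 (rule 106): 101010101010
Gen 15 (rule 122): 010101010101
Gen 16 (rule 106): 101010101010

Answer: 10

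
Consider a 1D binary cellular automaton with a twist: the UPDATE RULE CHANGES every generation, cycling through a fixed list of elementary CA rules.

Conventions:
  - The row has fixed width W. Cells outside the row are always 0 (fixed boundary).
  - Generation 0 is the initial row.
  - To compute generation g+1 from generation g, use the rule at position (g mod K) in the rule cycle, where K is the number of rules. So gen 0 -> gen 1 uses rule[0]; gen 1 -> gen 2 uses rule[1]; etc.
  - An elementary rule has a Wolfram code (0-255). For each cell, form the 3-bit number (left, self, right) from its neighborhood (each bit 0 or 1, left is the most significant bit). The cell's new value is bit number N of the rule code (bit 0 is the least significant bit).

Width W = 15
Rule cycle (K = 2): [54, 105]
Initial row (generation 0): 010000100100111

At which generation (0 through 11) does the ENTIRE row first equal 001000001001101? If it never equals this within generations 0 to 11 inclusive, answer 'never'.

Answer: never

Derivation:
Gen 0: 010000100100111
Gen 1 (rule 54): 111001111111000
Gen 2 (rule 105): 101001000001011
Gen 3 (rule 54): 111111100011100
Gen 4 (rule 105): 100000101010101
Gen 5 (rule 54): 110001111111111
Gen 6 (rule 105): 110101000000001
Gen 7 (rule 54): 001111100000011
Gen 8 (rule 105): 101000101111011
Gen 9 (rule 54): 111101110000100
Gen 10 (rule 105): 100111010110001
Gen 11 (rule 54): 111000111001011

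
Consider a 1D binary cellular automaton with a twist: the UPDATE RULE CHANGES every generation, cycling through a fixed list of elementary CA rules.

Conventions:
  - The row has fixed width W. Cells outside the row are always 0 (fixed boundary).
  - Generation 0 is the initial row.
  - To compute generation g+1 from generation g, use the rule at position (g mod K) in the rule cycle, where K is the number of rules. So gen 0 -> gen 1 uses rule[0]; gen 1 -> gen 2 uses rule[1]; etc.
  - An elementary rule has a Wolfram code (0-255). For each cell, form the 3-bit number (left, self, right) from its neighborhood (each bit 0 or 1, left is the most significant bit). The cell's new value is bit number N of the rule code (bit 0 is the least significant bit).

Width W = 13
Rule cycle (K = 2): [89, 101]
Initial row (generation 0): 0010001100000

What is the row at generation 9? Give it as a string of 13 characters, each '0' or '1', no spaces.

Gen 0: 0010001100000
Gen 1 (rule 89): 1001101111111
Gen 2 (rule 101): 1000110000001
Gen 3 (rule 89): 0110111111100
Gen 4 (rule 101): 0011000000101
Gen 5 (rule 89): 1011111110000
Gen 6 (rule 101): 1100000010111
Gen 7 (rule 89): 1111111000101
Gen 8 (rule 101): 0000001010111
Gen 9 (rule 89): 1111100000101

Answer: 1111100000101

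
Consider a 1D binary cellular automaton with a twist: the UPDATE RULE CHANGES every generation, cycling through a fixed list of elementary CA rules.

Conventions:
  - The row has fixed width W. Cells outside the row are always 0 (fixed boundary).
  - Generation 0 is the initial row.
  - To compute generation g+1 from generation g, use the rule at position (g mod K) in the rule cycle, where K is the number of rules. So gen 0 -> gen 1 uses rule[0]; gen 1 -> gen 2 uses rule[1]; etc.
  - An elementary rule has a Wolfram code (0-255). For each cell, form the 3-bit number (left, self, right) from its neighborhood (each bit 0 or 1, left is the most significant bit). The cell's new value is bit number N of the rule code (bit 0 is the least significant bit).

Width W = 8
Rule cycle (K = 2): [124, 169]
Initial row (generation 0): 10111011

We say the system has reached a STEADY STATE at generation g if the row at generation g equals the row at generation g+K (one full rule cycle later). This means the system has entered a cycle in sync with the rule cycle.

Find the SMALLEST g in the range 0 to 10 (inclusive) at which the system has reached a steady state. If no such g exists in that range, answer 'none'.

Answer: 6

Derivation:
Gen 0: 10111011
Gen 1 (rule 124): 11101111
Gen 2 (rule 169): 11011110
Gen 3 (rule 124): 11110011
Gen 4 (rule 169): 11100010
Gen 5 (rule 124): 10110011
Gen 6 (rule 169): 01100010
Gen 7 (rule 124): 01110011
Gen 8 (rule 169): 01100010
Gen 9 (rule 124): 01110011
Gen 10 (rule 169): 01100010
Gen 11 (rule 124): 01110011
Gen 12 (rule 169): 01100010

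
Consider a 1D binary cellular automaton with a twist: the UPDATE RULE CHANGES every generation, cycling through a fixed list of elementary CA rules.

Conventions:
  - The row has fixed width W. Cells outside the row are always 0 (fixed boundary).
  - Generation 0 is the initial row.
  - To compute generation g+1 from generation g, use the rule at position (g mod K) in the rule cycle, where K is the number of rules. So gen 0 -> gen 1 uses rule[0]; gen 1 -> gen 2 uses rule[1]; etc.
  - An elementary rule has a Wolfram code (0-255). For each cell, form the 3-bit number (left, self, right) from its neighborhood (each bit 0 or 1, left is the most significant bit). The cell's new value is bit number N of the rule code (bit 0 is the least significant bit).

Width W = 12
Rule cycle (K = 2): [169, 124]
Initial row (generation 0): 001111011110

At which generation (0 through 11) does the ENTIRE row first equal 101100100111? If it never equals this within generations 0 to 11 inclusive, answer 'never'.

Answer: never

Derivation:
Gen 0: 001111011110
Gen 1 (rule 169): 101110111100
Gen 2 (rule 124): 111011100110
Gen 3 (rule 169): 110111000100
Gen 4 (rule 124): 111101100110
Gen 5 (rule 169): 111011000100
Gen 6 (rule 124): 101111100110
Gen 7 (rule 169): 011111000100
Gen 8 (rule 124): 010001100110
Gen 9 (rule 169): 000101000100
Gen 10 (rule 124): 000111100110
Gen 11 (rule 169): 110111000100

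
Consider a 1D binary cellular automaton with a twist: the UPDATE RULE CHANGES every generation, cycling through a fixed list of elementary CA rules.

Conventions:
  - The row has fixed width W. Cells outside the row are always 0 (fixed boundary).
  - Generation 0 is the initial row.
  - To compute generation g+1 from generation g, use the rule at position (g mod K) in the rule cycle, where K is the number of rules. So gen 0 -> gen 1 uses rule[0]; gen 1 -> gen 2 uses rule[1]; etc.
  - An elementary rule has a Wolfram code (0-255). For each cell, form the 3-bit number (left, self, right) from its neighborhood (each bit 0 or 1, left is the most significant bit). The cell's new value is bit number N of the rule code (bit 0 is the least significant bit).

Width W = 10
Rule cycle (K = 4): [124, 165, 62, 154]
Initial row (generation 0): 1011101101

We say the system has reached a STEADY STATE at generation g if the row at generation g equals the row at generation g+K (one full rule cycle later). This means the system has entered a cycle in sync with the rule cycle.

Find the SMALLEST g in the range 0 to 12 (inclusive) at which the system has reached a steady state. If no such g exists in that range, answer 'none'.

Gen 0: 1011101101
Gen 1 (rule 124): 1110111111
Gen 2 (rule 165): 0101011110
Gen 3 (rule 62): 1111110001
Gen 4 (rule 154): 1111101010
Gen 5 (rule 124): 1000111111
Gen 6 (rule 165): 1010011110
Gen 7 (rule 62): 1111110001
Gen 8 (rule 154): 1111101010
Gen 9 (rule 124): 1000111111
Gen 10 (rule 165): 1010011110
Gen 11 (rule 62): 1111110001
Gen 12 (rule 154): 1111101010
Gen 13 (rule 124): 1000111111
Gen 14 (rule 165): 1010011110
Gen 15 (rule 62): 1111110001
Gen 16 (rule 154): 1111101010

Answer: 3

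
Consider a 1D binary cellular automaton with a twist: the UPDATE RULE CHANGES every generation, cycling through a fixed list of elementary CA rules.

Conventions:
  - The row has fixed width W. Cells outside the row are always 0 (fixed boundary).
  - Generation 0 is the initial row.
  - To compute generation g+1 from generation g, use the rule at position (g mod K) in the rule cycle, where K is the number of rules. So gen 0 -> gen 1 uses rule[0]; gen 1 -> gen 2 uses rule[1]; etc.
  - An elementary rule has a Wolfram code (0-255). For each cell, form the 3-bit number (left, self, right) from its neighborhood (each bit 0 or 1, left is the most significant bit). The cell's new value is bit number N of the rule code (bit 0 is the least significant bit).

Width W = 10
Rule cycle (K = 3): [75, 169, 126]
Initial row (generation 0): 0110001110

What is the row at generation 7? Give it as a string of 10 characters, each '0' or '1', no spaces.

Answer: 1111010111

Derivation:
Gen 0: 0110001110
Gen 1 (rule 75): 1110111010
Gen 2 (rule 169): 1101110100
Gen 3 (rule 126): 1111011110
Gen 4 (rule 75): 1001010010
Gen 5 (rule 169): 0000100000
Gen 6 (rule 126): 0001110000
Gen 7 (rule 75): 1111010111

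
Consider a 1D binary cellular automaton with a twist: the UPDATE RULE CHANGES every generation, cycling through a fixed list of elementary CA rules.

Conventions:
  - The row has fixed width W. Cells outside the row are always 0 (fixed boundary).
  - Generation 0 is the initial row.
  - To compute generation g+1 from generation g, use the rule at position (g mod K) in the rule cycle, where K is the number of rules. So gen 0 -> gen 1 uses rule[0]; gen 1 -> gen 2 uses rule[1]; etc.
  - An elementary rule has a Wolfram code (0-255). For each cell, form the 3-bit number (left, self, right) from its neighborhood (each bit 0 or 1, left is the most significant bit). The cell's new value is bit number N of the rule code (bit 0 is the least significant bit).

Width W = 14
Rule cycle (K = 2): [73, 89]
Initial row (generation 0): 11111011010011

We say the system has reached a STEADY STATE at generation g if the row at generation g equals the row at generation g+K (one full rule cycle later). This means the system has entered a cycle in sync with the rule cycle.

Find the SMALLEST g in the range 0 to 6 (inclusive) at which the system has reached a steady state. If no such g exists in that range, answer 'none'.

Gen 0: 11111011010011
Gen 1 (rule 73): 10001011000011
Gen 2 (rule 89): 01100011111011
Gen 3 (rule 73): 01101010001011
Gen 4 (rule 89): 01100001100011
Gen 5 (rule 73): 01101101101011
Gen 6 (rule 89): 01101101100011
Gen 7 (rule 73): 01101101101011
Gen 8 (rule 89): 01101101100011

Answer: 5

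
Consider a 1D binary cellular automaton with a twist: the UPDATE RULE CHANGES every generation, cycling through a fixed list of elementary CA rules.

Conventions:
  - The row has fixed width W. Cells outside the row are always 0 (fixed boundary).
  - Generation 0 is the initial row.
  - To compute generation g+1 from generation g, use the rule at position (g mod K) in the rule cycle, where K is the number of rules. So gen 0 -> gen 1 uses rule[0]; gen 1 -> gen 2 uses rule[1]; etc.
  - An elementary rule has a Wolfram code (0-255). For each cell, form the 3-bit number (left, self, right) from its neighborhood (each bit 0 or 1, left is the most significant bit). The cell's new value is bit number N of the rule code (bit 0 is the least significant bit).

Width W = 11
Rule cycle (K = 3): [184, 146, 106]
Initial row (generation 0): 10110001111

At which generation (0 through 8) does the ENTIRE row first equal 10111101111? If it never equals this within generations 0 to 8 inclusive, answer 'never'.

Gen 0: 10110001111
Gen 1 (rule 184): 01101001110
Gen 2 (rule 146): 10000110101
Gen 3 (rule 106): 00001111010
Gen 4 (rule 184): 00001110101
Gen 5 (rule 146): 00010100000
Gen 6 (rule 106): 00101000000
Gen 7 (rule 184): 00010100000
Gen 8 (rule 146): 00100010000

Answer: never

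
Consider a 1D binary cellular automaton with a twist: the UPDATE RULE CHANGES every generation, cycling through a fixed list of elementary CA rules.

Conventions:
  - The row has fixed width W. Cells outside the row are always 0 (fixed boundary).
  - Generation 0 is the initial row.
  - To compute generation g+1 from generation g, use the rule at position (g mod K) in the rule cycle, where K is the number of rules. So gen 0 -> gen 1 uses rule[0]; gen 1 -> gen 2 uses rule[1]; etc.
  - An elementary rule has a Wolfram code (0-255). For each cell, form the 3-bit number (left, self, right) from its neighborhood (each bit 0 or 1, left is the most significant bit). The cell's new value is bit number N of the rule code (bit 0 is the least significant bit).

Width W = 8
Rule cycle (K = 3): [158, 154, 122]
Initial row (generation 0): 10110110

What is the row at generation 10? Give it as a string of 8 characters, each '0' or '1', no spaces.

Answer: 10110010

Derivation:
Gen 0: 10110110
Gen 1 (rule 158): 10100101
Gen 2 (rule 154): 00011000
Gen 3 (rule 122): 00111100
Gen 4 (rule 158): 01111010
Gen 5 (rule 154): 11110001
Gen 6 (rule 122): 10011010
Gen 7 (rule 158): 11110011
Gen 8 (rule 154): 11101110
Gen 9 (rule 122): 10111011
Gen 10 (rule 158): 10110010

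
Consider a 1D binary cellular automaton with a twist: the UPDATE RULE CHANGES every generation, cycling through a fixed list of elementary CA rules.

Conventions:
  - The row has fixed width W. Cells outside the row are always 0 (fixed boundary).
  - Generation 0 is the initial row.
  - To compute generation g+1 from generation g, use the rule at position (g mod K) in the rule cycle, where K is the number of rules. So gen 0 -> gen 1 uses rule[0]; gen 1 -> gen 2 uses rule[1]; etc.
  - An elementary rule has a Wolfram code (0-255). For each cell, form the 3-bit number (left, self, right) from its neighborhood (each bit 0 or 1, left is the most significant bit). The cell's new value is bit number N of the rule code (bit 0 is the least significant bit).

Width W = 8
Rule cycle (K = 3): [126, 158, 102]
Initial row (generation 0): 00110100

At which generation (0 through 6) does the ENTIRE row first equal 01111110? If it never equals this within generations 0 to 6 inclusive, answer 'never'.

Answer: 1

Derivation:
Gen 0: 00110100
Gen 1 (rule 126): 01111110
Gen 2 (rule 158): 11111101
Gen 3 (rule 102): 00000111
Gen 4 (rule 126): 00001101
Gen 5 (rule 158): 00011001
Gen 6 (rule 102): 00101011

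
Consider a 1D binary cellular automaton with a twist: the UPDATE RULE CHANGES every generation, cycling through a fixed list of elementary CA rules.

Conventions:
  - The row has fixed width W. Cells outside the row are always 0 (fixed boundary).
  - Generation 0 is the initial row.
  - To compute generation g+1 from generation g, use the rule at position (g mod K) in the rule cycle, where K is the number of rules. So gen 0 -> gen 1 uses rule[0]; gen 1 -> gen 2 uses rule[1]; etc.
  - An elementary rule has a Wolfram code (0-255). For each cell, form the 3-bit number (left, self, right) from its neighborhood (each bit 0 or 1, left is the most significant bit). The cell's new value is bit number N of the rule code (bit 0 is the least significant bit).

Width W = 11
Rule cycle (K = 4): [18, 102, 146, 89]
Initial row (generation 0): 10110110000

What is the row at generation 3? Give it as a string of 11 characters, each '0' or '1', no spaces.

Gen 0: 10110110000
Gen 1 (rule 18): 00000001000
Gen 2 (rule 102): 00000011000
Gen 3 (rule 146): 00000100100

Answer: 00000100100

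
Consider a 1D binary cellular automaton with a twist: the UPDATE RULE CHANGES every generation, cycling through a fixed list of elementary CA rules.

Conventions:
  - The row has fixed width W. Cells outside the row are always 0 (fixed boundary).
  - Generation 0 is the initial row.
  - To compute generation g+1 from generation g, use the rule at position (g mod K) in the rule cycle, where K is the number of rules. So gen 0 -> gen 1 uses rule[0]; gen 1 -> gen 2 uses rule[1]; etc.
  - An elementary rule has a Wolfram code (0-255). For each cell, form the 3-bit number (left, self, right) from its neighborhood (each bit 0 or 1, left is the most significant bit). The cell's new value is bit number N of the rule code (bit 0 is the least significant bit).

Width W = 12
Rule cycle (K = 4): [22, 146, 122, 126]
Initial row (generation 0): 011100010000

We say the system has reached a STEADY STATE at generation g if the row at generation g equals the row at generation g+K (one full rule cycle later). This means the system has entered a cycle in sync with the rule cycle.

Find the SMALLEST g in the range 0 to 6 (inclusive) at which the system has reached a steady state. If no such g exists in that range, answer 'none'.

Answer: 5

Derivation:
Gen 0: 011100010000
Gen 1 (rule 22): 100010111000
Gen 2 (rule 146): 010100010100
Gen 3 (rule 122): 101010101010
Gen 4 (rule 126): 111111111111
Gen 5 (rule 22): 000000000000
Gen 6 (rule 146): 000000000000
Gen 7 (rule 122): 000000000000
Gen 8 (rule 126): 000000000000
Gen 9 (rule 22): 000000000000
Gen 10 (rule 146): 000000000000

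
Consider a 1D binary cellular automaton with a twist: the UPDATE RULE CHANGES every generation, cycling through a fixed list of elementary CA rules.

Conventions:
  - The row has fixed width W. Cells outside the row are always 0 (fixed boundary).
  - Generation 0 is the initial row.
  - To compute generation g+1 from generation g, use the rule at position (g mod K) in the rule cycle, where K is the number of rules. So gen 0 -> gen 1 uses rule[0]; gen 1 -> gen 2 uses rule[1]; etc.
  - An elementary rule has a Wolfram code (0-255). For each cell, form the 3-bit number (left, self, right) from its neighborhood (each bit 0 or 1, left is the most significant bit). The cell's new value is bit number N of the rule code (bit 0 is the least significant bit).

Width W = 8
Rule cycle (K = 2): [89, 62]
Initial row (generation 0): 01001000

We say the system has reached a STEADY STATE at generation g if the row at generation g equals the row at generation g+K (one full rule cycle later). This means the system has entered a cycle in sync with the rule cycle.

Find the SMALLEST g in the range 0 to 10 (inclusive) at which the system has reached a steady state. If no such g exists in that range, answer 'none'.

Answer: none

Derivation:
Gen 0: 01001000
Gen 1 (rule 89): 00100111
Gen 2 (rule 62): 01111100
Gen 3 (rule 89): 01000111
Gen 4 (rule 62): 11101100
Gen 5 (rule 89): 10101111
Gen 6 (rule 62): 11111000
Gen 7 (rule 89): 10001111
Gen 8 (rule 62): 11011000
Gen 9 (rule 89): 11011111
Gen 10 (rule 62): 10110000
Gen 11 (rule 89): 00111111
Gen 12 (rule 62): 01100000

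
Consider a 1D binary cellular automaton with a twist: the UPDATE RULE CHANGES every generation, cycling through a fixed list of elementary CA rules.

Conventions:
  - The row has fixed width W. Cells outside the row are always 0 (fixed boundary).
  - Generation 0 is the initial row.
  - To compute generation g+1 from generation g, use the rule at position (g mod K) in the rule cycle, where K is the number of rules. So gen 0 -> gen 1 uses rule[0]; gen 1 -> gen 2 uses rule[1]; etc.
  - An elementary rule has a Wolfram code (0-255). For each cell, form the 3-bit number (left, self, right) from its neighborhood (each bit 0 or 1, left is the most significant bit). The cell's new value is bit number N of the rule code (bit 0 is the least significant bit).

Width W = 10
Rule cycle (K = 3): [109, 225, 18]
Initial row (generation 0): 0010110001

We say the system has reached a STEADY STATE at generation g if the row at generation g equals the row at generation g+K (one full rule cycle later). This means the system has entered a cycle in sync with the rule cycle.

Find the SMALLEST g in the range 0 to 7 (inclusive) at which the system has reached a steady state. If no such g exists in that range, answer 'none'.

Gen 0: 0010110001
Gen 1 (rule 109): 1011110101
Gen 2 (rule 225): 0101111010
Gen 3 (rule 18): 1000000001
Gen 4 (rule 109): 1011111101
Gen 5 (rule 225): 0101111110
Gen 6 (rule 18): 1000000001
Gen 7 (rule 109): 1011111101
Gen 8 (rule 225): 0101111110
Gen 9 (rule 18): 1000000001
Gen 10 (rule 109): 1011111101

Answer: 3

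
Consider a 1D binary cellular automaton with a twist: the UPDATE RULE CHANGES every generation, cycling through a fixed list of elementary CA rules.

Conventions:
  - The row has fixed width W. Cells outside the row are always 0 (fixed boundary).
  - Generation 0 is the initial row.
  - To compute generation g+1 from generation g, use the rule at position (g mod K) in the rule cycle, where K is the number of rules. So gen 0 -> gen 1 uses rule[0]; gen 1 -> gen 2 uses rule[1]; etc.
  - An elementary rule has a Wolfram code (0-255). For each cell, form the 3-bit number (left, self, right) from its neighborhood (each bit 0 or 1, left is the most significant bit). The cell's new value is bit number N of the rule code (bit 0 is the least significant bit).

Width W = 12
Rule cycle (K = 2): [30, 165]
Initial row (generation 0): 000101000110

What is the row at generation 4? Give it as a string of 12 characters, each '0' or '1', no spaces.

Gen 0: 000101000110
Gen 1 (rule 30): 001101101101
Gen 2 (rule 165): 100010010011
Gen 3 (rule 30): 110111111110
Gen 4 (rule 165): 001011111100

Answer: 001011111100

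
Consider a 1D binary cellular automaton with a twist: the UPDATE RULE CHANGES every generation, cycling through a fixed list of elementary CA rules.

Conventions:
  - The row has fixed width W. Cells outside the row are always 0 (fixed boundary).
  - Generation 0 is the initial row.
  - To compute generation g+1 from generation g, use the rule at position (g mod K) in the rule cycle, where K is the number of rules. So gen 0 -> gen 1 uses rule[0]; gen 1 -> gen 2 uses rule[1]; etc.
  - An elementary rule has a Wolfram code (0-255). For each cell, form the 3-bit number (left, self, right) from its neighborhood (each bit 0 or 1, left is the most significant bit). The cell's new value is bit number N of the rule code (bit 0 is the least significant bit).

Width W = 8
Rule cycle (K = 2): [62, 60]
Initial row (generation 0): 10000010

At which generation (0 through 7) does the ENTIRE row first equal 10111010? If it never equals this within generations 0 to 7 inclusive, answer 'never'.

Gen 0: 10000010
Gen 1 (rule 62): 11000111
Gen 2 (rule 60): 10100100
Gen 3 (rule 62): 11111110
Gen 4 (rule 60): 10000001
Gen 5 (rule 62): 11000011
Gen 6 (rule 60): 10100010
Gen 7 (rule 62): 11110111

Answer: never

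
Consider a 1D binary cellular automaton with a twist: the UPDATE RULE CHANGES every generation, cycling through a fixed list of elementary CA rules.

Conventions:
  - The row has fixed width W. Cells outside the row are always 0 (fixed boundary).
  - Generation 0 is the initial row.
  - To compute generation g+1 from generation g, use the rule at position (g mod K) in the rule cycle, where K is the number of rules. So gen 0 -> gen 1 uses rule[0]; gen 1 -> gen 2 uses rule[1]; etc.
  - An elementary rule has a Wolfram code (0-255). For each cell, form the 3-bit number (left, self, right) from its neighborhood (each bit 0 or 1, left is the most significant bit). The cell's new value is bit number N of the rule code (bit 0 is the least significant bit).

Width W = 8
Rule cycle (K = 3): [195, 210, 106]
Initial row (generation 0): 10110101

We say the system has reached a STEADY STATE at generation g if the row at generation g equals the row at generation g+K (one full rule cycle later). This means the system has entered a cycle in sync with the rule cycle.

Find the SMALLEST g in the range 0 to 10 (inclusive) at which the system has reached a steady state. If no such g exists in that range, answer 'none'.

Gen 0: 10110101
Gen 1 (rule 195): 00010000
Gen 2 (rule 210): 00101000
Gen 3 (rule 106): 01010000
Gen 4 (rule 195): 10000111
Gen 5 (rule 210): 01001011
Gen 6 (rule 106): 10010111
Gen 7 (rule 195): 00100011
Gen 8 (rule 210): 01010101
Gen 9 (rule 106): 10101010
Gen 10 (rule 195): 00000000
Gen 11 (rule 210): 00000000
Gen 12 (rule 106): 00000000
Gen 13 (rule 195): 11111111

Answer: none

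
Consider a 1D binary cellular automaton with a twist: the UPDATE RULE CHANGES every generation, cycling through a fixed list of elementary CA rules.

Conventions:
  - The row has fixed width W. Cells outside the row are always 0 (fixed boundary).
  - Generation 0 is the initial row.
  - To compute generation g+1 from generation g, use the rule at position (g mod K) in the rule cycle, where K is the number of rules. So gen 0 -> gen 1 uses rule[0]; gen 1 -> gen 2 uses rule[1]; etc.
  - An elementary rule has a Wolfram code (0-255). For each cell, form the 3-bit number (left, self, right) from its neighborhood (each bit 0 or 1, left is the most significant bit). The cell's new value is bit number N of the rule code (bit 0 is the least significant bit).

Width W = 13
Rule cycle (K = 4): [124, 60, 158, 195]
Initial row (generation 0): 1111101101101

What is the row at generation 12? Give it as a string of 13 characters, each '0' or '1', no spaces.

Answer: 0101101110100

Derivation:
Gen 0: 1111101101101
Gen 1 (rule 124): 1000111111111
Gen 2 (rule 60): 1100100000000
Gen 3 (rule 158): 1011110000000
Gen 4 (rule 195): 0001110111111
Gen 5 (rule 124): 0001011100001
Gen 6 (rule 60): 0001110010001
Gen 7 (rule 158): 0011101111011
Gen 8 (rule 195): 1101100111001
Gen 9 (rule 124): 1111110101101
Gen 10 (rule 60): 1000001111011
Gen 11 (rule 158): 1100011110010
Gen 12 (rule 195): 0101101110100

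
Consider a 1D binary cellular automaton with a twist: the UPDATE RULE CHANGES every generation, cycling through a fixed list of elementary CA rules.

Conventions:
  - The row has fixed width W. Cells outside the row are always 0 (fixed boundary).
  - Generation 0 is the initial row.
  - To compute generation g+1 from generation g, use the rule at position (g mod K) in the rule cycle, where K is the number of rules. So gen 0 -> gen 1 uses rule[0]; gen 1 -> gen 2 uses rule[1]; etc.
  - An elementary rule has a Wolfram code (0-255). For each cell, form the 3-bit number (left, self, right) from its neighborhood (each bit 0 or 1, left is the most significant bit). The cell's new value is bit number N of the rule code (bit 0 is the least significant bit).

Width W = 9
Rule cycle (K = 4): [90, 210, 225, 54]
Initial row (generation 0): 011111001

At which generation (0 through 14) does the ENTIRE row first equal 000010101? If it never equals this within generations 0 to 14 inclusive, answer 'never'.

Answer: never

Derivation:
Gen 0: 011111001
Gen 1 (rule 90): 110001110
Gen 2 (rule 210): 011010111
Gen 3 (rule 225): 001101011
Gen 4 (rule 54): 010011100
Gen 5 (rule 90): 101110110
Gen 6 (rule 210): 000110011
Gen 7 (rule 225): 110010001
Gen 8 (rule 54): 001111011
Gen 9 (rule 90): 011001011
Gen 10 (rule 210): 101110001
Gen 11 (rule 225): 010110100
Gen 12 (rule 54): 111001110
Gen 13 (rule 90): 101111011
Gen 14 (rule 210): 000111001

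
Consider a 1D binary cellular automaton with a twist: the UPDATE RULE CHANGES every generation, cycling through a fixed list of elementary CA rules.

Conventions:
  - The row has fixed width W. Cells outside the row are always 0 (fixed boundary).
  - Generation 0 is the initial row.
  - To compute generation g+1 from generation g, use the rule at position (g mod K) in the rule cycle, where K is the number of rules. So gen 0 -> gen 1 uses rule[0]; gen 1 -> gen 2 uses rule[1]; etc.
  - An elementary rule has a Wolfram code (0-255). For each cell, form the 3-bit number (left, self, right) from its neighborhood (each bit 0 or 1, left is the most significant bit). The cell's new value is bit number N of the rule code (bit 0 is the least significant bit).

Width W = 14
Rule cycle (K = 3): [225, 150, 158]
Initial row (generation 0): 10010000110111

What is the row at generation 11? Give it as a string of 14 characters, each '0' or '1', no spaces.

Answer: 10010100100111

Derivation:
Gen 0: 10010000110111
Gen 1 (rule 225): 00000110011011
Gen 2 (rule 150): 00001001100000
Gen 3 (rule 158): 00011111010000
Gen 4 (rule 225): 11001111100111
Gen 5 (rule 150): 00110111011010
Gen 6 (rule 158): 01100110010011
Gen 7 (rule 225): 00100010000001
Gen 8 (rule 150): 01110111000011
Gen 9 (rule 158): 11100110100110
Gen 10 (rule 225): 01100011000010
Gen 11 (rule 150): 10010100100111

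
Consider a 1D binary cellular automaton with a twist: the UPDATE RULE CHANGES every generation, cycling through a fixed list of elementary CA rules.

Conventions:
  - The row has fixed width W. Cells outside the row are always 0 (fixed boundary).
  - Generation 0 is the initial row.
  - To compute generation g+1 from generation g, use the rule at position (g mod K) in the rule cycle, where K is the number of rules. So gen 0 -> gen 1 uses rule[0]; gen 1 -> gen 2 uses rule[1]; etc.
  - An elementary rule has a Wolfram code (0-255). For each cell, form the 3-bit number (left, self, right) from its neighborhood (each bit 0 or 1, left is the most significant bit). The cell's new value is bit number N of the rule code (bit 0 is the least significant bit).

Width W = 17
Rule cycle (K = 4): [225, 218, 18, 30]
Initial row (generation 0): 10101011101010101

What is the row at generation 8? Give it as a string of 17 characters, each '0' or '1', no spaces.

Gen 0: 10101011101010101
Gen 1 (rule 225): 01010101110101010
Gen 2 (rule 218): 10000001110000001
Gen 3 (rule 18): 01000010001000010
Gen 4 (rule 30): 11100111011100111
Gen 5 (rule 225): 01100011101100011
Gen 6 (rule 218): 11110111101110111
Gen 7 (rule 18): 00000000000000000
Gen 8 (rule 30): 00000000000000000

Answer: 00000000000000000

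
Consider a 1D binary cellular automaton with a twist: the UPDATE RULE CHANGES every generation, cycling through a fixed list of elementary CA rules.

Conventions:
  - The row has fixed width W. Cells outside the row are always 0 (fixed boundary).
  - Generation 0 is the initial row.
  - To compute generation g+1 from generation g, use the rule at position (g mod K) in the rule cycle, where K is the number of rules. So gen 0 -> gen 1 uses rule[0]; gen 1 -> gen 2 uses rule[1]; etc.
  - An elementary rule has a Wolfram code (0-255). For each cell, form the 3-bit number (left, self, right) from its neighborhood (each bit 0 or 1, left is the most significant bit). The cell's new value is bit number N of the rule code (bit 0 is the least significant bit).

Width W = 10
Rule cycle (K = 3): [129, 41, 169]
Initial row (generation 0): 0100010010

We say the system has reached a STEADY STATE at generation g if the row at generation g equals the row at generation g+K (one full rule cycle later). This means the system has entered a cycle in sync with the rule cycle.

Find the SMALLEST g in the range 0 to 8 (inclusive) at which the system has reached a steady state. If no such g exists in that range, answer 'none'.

Gen 0: 0100010010
Gen 1 (rule 129): 0001000000
Gen 2 (rule 41): 1100011111
Gen 3 (rule 169): 1001011110
Gen 4 (rule 129): 0000001100
Gen 5 (rule 41): 1111101001
Gen 6 (rule 169): 1111010000
Gen 7 (rule 129): 0110000111
Gen 8 (rule 41): 0100110100
Gen 9 (rule 169): 0000101001
Gen 10 (rule 129): 1110000000
Gen 11 (rule 41): 1000111111

Answer: none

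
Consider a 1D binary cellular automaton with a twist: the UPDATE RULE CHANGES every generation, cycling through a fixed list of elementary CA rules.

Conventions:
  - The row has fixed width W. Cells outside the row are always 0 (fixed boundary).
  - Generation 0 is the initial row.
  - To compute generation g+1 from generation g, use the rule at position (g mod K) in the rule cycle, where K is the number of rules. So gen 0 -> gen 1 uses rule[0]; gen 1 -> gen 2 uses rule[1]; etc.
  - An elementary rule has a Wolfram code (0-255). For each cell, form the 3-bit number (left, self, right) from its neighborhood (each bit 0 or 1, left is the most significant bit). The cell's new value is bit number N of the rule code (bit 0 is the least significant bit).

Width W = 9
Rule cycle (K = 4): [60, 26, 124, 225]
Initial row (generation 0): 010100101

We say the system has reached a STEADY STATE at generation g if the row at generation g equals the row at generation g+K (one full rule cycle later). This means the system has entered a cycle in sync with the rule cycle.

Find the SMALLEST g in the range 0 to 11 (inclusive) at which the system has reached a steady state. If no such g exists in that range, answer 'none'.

Answer: 11

Derivation:
Gen 0: 010100101
Gen 1 (rule 60): 011110111
Gen 2 (rule 26): 110000100
Gen 3 (rule 124): 111000110
Gen 4 (rule 225): 011010010
Gen 5 (rule 60): 010111011
Gen 6 (rule 26): 100100010
Gen 7 (rule 124): 110110011
Gen 8 (rule 225): 011010001
Gen 9 (rule 60): 010111001
Gen 10 (rule 26): 100100110
Gen 11 (rule 124): 110110111
Gen 12 (rule 225): 011011011
Gen 13 (rule 60): 010110110
Gen 14 (rule 26): 100100101
Gen 15 (rule 124): 110110111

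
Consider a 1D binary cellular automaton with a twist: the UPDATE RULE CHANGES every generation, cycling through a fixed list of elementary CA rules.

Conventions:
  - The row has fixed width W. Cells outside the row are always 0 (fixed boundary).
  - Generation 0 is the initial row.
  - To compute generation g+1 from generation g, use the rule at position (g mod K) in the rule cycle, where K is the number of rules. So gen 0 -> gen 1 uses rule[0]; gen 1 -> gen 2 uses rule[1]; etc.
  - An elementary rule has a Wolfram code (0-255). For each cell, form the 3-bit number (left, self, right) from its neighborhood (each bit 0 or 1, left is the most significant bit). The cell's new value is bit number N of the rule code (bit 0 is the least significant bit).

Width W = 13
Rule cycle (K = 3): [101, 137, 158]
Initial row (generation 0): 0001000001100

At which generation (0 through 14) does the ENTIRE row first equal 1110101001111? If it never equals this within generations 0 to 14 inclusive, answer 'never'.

Gen 0: 0001000001100
Gen 1 (rule 101): 1101011100101
Gen 2 (rule 137): 1000011000000
Gen 3 (rule 158): 1100110100000
Gen 4 (rule 101): 0100011101111
Gen 5 (rule 137): 0001011001110
Gen 6 (rule 158): 0011010111101
Gen 7 (rule 101): 1001111000111
Gen 8 (rule 137): 0001110010110
Gen 9 (rule 158): 0011101110101
Gen 10 (rule 101): 1000110011111
Gen 11 (rule 137): 0010100011110
Gen 12 (rule 158): 0110110111101
Gen 13 (rule 101): 0011011000111
Gen 14 (rule 137): 1010010010110

Answer: never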